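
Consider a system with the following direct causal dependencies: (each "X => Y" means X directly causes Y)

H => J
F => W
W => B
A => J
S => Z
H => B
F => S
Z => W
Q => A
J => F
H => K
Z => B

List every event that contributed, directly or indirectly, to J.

Immediate causes of J: H, A.
Further upstream: Q.

A, H, Q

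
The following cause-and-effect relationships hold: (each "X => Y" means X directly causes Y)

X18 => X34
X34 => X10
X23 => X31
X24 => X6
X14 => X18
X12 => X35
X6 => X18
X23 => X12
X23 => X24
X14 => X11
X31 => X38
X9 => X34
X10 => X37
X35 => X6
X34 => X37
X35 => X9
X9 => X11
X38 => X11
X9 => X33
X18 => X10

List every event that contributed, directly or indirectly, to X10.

Immediate causes of X10: X18, X34.
Further upstream: X23, X24, X12, X35, X9, X14, X6.

X12, X14, X18, X23, X24, X34, X35, X6, X9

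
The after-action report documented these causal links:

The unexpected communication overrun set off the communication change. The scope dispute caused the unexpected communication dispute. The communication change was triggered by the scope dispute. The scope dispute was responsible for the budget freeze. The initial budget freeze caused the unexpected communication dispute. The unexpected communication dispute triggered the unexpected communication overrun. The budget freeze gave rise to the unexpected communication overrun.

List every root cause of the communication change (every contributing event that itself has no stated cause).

the initial budget freeze, the scope dispute

Tracing upstream from the communication change: the communication change ← the scope dispute.
A separate upstream branch: the communication change ← the unexpected communication overrun ← the unexpected communication dispute ← the initial budget freeze.
Each of those chain origins has no stated cause.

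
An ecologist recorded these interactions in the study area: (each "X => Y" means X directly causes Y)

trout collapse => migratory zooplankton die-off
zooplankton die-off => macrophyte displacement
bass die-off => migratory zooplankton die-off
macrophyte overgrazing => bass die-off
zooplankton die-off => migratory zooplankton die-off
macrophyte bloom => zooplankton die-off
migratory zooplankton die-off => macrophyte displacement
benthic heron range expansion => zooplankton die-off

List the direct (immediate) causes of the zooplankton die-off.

the benthic heron range expansion, the macrophyte bloom

the benthic heron range expansion, the macrophyte bloom → the zooplankton die-off with nothing further upstream stated.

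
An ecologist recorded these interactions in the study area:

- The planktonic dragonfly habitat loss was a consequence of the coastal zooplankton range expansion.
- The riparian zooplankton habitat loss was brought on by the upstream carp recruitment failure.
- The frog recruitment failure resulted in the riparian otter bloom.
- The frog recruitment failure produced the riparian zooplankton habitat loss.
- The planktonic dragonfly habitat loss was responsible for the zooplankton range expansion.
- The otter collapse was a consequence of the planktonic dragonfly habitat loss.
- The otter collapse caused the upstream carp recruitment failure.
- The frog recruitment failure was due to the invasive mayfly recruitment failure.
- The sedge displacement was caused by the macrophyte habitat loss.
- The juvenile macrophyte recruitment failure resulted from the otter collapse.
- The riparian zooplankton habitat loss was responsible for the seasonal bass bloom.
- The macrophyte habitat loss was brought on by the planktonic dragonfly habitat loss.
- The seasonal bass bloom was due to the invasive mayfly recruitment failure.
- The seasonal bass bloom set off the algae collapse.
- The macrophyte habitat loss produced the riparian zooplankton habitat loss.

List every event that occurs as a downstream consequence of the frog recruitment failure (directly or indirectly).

Direct effects: the riparian zooplankton habitat loss, the riparian otter bloom.
2 steps out: the seasonal bass bloom.
3 steps out: the algae collapse.
Not reachable from it: the coastal zooplankton range expansion, the planktonic dragonfly habitat loss, the otter collapse, the invasive mayfly recruitment failure, the juvenile macrophyte recruitment failure, the upstream carp recruitment failure, the macrophyte habitat loss, the sedge displacement, the zooplankton range expansion.

the algae collapse, the riparian otter bloom, the riparian zooplankton habitat loss, the seasonal bass bloom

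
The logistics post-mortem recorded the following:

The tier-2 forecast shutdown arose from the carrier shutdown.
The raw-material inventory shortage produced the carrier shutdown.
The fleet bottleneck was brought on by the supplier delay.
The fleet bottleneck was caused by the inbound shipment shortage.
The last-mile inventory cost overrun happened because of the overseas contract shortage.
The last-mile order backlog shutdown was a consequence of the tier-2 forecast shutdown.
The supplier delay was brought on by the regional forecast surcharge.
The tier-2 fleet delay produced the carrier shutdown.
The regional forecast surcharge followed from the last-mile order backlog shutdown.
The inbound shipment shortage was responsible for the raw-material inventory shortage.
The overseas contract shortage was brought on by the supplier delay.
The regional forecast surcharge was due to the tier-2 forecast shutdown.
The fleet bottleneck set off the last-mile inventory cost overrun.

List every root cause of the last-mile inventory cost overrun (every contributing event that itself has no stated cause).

the inbound shipment shortage, the tier-2 fleet delay

Tracing upstream from the last-mile inventory cost overrun: the last-mile inventory cost overrun ← the fleet bottleneck ← the inbound shipment shortage.
A separate upstream branch: the last-mile inventory cost overrun ← the fleet bottleneck ← the supplier delay ← the regional forecast surcharge ← the tier-2 forecast shutdown ← the carrier shutdown ← the tier-2 fleet delay.
Each of those chain origins has no stated cause.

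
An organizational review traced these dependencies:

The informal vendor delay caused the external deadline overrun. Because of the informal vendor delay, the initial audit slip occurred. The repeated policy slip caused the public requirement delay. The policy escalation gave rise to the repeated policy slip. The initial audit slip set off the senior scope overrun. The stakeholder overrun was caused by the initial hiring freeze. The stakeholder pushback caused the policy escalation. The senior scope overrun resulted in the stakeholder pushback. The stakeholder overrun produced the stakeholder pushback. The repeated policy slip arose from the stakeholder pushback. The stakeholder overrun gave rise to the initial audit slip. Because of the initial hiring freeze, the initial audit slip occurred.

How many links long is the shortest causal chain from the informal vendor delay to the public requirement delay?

Shortest chain: the informal vendor delay → the initial audit slip → the senior scope overrun → the stakeholder pushback → the repeated policy slip → the public requirement delay.

5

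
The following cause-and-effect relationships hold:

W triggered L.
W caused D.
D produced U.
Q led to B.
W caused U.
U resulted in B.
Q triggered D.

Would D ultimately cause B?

Yes

There is a causal chain: D → U → B.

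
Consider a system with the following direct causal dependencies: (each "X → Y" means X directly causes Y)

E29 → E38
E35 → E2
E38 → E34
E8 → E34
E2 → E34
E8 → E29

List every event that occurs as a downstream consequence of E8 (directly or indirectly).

Direct effects: E29, E34.
2 steps out: E38.
Not reachable from it: E35, E2.

E29, E34, E38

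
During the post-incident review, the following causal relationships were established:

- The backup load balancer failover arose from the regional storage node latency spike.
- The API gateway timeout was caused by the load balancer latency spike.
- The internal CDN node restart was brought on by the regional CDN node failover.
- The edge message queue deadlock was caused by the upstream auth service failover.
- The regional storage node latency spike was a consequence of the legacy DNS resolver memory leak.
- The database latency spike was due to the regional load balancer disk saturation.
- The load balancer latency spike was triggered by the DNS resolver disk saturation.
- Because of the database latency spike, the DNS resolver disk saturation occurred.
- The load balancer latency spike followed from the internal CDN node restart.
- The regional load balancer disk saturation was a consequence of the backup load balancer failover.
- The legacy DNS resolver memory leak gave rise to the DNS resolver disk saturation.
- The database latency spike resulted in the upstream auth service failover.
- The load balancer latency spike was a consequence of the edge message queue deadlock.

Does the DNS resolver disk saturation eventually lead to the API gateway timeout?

There is a causal chain: the DNS resolver disk saturation → the load balancer latency spike → the API gateway timeout.

Yes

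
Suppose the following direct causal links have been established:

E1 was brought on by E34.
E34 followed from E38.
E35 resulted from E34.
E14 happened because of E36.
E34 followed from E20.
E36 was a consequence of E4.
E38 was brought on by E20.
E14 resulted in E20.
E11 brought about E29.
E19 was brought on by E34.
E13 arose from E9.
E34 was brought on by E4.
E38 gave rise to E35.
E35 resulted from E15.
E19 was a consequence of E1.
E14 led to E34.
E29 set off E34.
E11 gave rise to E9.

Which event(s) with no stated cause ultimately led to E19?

E11, E4

Tracing upstream from E19: E19 ← E34 ← E29 ← E11.
A separate upstream branch: E19 ← E34 ← E4.
Each of those chain origins has no stated cause.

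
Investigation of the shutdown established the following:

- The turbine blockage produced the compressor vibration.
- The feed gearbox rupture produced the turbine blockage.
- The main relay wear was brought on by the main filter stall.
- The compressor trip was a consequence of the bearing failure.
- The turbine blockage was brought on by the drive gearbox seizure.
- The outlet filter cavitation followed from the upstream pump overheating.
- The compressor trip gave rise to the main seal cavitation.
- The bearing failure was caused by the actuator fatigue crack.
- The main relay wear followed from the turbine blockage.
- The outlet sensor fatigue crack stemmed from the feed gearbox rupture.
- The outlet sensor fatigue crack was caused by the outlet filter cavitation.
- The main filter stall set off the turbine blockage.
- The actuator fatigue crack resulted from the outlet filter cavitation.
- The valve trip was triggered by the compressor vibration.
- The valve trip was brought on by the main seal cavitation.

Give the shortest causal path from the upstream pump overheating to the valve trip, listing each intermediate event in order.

the upstream pump overheating → the outlet filter cavitation
the outlet filter cavitation → the actuator fatigue crack
the actuator fatigue crack → the bearing failure
the bearing failure → the compressor trip
the compressor trip → the main seal cavitation
the main seal cavitation → the valve trip
Length: 6 steps.

the upstream pump overheating → the outlet filter cavitation → the actuator fatigue crack → the bearing failure → the compressor trip → the main seal cavitation → the valve trip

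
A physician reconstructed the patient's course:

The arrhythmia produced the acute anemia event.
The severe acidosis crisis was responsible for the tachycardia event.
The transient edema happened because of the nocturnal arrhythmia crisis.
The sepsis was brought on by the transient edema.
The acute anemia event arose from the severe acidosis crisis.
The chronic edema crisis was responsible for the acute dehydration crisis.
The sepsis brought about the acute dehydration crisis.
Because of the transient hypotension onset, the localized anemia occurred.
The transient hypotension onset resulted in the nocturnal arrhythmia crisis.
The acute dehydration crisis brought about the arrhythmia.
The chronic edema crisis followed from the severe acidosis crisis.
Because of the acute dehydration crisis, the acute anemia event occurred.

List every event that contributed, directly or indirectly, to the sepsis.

Immediate cause of the sepsis: the transient edema.
Further upstream: the transient hypotension onset, the nocturnal arrhythmia crisis.

the nocturnal arrhythmia crisis, the transient edema, the transient hypotension onset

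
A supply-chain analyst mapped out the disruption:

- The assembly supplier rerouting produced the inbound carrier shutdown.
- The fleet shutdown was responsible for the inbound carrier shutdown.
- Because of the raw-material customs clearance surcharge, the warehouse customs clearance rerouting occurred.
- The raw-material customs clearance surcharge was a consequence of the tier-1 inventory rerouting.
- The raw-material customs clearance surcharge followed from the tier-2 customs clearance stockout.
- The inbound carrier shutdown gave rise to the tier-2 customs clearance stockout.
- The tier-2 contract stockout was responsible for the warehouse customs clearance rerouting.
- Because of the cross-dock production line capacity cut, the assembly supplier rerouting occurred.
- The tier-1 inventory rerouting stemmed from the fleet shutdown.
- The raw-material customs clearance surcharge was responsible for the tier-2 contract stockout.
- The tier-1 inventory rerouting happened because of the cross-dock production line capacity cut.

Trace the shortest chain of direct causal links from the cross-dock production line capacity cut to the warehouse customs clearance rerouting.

the cross-dock production line capacity cut → the tier-1 inventory rerouting
the tier-1 inventory rerouting → the raw-material customs clearance surcharge
the raw-material customs clearance surcharge → the warehouse customs clearance rerouting
Length: 3 steps.

the cross-dock production line capacity cut → the tier-1 inventory rerouting → the raw-material customs clearance surcharge → the warehouse customs clearance rerouting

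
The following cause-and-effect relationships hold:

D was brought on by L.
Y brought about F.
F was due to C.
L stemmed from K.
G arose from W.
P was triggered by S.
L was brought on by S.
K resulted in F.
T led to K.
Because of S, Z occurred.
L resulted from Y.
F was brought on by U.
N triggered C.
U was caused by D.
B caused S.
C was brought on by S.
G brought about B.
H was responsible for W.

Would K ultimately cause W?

K leads to L, D, U, F; W is not among them.

No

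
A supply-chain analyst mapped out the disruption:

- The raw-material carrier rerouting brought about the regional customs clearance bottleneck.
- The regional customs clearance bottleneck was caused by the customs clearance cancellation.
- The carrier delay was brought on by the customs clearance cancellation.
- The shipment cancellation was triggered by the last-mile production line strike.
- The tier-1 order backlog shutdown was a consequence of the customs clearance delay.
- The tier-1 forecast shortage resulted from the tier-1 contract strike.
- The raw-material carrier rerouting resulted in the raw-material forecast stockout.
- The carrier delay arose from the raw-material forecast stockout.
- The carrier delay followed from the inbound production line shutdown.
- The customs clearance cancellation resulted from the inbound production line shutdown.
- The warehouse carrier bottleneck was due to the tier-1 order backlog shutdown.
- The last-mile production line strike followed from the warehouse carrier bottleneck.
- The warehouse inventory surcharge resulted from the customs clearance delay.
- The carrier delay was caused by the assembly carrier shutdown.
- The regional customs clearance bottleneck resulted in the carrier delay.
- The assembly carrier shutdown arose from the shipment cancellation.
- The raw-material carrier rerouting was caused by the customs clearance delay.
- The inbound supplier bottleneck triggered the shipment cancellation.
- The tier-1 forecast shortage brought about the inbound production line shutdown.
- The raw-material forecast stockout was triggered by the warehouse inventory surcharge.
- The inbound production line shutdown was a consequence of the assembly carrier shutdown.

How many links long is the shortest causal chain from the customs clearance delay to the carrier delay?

3

Shortest chain: the customs clearance delay → the raw-material carrier rerouting → the raw-material forecast stockout → the carrier delay.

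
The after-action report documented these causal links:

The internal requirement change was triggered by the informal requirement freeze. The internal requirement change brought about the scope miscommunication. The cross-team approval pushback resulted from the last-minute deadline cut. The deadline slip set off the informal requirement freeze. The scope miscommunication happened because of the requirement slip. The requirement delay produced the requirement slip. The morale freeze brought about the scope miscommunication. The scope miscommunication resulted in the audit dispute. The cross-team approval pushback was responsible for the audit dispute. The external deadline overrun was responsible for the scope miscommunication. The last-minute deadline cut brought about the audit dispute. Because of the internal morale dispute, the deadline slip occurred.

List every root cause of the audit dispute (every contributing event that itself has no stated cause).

the external deadline overrun, the internal morale dispute, the last-minute deadline cut, the morale freeze, the requirement delay

Tracing upstream from the audit dispute: the audit dispute ← the scope miscommunication ← the internal requirement change ← the informal requirement freeze ← the deadline slip ← the internal morale dispute.
A separate upstream branch: the audit dispute ← the scope miscommunication ← the requirement slip ← the requirement delay.
A separate upstream branch: the audit dispute ← the scope miscommunication ← the morale freeze.
A separate upstream branch: the audit dispute ← the scope miscommunication ← the external deadline overrun.
A separate upstream branch: the audit dispute ← the last-minute deadline cut.
Each of those chain origins has no stated cause.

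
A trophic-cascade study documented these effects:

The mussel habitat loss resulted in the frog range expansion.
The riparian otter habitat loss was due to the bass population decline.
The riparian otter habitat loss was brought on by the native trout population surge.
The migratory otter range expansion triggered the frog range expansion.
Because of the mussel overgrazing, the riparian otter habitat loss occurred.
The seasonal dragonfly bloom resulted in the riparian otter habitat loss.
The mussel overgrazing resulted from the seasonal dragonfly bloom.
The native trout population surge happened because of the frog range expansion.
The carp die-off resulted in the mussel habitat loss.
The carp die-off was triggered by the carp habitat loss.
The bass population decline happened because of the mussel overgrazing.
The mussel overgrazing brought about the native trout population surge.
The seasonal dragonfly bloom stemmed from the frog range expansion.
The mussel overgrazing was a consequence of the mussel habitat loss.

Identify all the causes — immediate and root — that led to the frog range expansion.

Immediate causes of the frog range expansion: the migratory otter range expansion, the mussel habitat loss.
Further upstream: the carp habitat loss, the carp die-off.

the carp die-off, the carp habitat loss, the migratory otter range expansion, the mussel habitat loss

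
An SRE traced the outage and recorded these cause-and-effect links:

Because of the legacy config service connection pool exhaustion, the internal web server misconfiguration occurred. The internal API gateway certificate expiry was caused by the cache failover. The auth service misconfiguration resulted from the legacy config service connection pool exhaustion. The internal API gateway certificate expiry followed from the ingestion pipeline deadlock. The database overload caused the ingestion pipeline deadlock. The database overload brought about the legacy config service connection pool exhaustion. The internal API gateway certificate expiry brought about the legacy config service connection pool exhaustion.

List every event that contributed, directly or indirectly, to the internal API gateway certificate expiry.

the cache failover, the database overload, the ingestion pipeline deadlock

Immediate causes of the internal API gateway certificate expiry: the ingestion pipeline deadlock, the cache failover.
Further upstream: the database overload.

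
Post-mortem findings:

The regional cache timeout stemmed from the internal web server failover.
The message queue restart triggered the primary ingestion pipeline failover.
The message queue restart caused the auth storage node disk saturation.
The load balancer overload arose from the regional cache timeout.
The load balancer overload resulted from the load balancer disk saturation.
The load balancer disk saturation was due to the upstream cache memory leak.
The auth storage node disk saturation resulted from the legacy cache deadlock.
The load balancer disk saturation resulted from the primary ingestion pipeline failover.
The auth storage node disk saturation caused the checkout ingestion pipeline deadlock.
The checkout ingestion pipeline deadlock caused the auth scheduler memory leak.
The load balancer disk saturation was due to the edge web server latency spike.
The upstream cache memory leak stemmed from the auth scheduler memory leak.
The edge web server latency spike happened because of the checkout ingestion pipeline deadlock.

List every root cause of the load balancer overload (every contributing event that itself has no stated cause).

the internal web server failover, the legacy cache deadlock, the message queue restart

Tracing upstream from the load balancer overload: the load balancer overload ← the load balancer disk saturation ← the primary ingestion pipeline failover ← the message queue restart.
A separate upstream branch: the load balancer overload ← the load balancer disk saturation ← the edge web server latency spike ← the checkout ingestion pipeline deadlock ← the auth storage node disk saturation ← the legacy cache deadlock.
A separate upstream branch: the load balancer overload ← the regional cache timeout ← the internal web server failover.
Each of those chain origins has no stated cause.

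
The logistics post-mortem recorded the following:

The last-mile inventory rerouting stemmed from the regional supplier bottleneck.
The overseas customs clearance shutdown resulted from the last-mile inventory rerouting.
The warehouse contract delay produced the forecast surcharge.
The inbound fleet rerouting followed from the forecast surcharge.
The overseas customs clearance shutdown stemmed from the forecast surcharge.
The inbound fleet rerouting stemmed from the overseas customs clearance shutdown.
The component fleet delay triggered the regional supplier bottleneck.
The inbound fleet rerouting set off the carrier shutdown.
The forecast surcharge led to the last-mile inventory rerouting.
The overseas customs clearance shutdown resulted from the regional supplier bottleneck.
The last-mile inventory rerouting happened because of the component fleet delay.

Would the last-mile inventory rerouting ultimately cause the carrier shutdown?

There is a causal chain: the last-mile inventory rerouting → the overseas customs clearance shutdown → the inbound fleet rerouting → the carrier shutdown.

Yes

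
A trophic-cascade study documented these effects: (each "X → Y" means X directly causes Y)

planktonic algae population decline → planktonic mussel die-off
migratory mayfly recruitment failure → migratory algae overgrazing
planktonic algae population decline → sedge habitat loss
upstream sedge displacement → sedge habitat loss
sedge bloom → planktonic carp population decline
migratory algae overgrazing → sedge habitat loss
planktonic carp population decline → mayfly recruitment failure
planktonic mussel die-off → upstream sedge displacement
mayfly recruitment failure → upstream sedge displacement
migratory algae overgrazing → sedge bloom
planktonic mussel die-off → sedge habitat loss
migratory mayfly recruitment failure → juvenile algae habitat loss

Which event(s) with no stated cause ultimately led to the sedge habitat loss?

Tracing upstream from the sedge habitat loss: the sedge habitat loss ← the migratory algae overgrazing ← the migratory mayfly recruitment failure.
A separate upstream branch: the sedge habitat loss ← the planktonic algae population decline.
Each of those chain origins has no stated cause.

the migratory mayfly recruitment failure, the planktonic algae population decline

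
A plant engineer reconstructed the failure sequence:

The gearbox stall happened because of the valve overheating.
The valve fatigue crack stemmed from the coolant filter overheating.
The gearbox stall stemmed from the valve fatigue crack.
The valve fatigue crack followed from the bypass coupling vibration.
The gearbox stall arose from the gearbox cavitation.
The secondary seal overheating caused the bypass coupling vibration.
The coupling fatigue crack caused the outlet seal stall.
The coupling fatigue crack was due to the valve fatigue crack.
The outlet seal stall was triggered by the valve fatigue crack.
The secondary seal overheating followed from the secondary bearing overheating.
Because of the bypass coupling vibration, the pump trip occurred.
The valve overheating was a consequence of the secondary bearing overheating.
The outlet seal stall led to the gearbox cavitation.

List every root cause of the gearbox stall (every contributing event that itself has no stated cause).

the coolant filter overheating, the secondary bearing overheating

Tracing upstream from the gearbox stall: the gearbox stall ← the valve overheating ← the secondary bearing overheating.
A separate upstream branch: the gearbox stall ← the valve fatigue crack ← the coolant filter overheating.
Each of those chain origins has no stated cause.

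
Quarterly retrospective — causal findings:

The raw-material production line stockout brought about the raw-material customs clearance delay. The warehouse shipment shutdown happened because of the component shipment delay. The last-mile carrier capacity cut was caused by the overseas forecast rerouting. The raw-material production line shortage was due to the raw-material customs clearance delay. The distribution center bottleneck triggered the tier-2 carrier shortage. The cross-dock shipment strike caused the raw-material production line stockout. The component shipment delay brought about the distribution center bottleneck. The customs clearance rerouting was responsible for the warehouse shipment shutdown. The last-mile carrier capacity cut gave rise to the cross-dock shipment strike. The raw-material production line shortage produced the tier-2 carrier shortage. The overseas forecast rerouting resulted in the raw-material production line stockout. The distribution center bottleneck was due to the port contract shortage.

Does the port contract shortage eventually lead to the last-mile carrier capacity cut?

No

The port contract shortage leads to the distribution center bottleneck, the tier-2 carrier shortage; the last-mile carrier capacity cut is not among them.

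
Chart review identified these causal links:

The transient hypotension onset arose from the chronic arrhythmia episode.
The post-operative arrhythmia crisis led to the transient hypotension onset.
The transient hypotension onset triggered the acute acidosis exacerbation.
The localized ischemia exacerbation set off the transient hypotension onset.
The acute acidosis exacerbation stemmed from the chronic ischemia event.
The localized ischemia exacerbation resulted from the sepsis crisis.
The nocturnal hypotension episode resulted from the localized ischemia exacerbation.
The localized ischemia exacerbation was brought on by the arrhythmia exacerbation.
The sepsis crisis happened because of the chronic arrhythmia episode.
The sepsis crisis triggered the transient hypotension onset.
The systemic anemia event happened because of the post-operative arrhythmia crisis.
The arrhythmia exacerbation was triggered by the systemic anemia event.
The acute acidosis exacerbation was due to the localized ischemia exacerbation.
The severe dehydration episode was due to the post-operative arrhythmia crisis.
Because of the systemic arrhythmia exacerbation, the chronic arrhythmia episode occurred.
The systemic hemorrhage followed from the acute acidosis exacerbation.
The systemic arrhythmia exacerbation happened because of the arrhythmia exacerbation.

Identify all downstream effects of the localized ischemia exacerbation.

Direct effects: the nocturnal hypotension episode, the transient hypotension onset, the acute acidosis exacerbation.
2 steps out: the systemic hemorrhage.
Not reachable from it: the chronic ischemia event, the post-operative arrhythmia crisis, the systemic anemia event, the arrhythmia exacerbation, the systemic arrhythmia exacerbation, the chronic arrhythmia episode, the sepsis crisis, the severe dehydration episode.

the acute acidosis exacerbation, the nocturnal hypotension episode, the systemic hemorrhage, the transient hypotension onset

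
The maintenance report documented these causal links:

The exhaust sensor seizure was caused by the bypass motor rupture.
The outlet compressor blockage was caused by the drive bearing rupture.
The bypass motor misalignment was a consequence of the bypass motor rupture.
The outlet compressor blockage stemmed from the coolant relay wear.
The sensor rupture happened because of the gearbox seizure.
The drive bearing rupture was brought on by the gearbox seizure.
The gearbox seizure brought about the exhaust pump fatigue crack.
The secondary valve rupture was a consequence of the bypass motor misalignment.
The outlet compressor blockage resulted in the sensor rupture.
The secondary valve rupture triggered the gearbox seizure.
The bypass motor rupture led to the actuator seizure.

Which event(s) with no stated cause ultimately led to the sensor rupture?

Tracing upstream from the sensor rupture: the sensor rupture ← the gearbox seizure ← the secondary valve rupture ← the bypass motor misalignment ← the bypass motor rupture.
A separate upstream branch: the sensor rupture ← the outlet compressor blockage ← the coolant relay wear.
Each of those chain origins has no stated cause.

the bypass motor rupture, the coolant relay wear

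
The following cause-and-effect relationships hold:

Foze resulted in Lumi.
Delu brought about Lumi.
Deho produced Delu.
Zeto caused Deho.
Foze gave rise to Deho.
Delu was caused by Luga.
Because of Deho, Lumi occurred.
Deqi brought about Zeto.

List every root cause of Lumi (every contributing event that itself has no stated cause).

Deqi, Foze, Luga

Tracing upstream from Lumi: Lumi ← Deho ← Zeto ← Deqi.
A separate upstream branch: Lumi ← Foze.
A separate upstream branch: Lumi ← Delu ← Luga.
Each of those chain origins has no stated cause.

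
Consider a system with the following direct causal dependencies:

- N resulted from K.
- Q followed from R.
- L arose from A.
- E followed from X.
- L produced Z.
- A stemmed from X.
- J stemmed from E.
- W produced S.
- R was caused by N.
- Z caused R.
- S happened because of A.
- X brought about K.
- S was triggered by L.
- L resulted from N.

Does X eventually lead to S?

Yes

There is a causal chain: X → A → S.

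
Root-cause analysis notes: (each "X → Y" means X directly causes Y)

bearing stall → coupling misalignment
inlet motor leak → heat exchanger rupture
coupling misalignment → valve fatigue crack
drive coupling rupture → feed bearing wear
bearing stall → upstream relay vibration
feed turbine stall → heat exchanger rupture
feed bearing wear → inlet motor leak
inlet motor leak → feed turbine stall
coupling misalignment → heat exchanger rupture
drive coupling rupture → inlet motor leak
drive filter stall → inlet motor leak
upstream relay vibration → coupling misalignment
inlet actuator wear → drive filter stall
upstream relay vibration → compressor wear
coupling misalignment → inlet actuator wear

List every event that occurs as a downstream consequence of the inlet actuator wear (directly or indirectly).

the drive filter stall, the feed turbine stall, the heat exchanger rupture, the inlet motor leak

Direct effects: the drive filter stall.
2 steps out: the inlet motor leak.
3 steps out: the feed turbine stall, the heat exchanger rupture.
Not reachable from it: the bearing stall, the upstream relay vibration, the coupling misalignment, the valve fatigue crack, the drive coupling rupture, the feed bearing wear, the compressor wear.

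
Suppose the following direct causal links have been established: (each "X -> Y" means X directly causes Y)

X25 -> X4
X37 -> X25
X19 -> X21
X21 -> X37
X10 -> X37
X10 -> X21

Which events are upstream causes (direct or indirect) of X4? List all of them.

Immediate cause of X4: X25.
Further upstream: X10, X21, X37, X19.

X10, X19, X21, X25, X37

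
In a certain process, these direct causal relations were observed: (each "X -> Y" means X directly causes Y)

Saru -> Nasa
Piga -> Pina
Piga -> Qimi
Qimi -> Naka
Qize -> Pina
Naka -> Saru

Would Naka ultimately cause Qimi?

No

Naka leads to Saru, Nasa; Qimi is not among them.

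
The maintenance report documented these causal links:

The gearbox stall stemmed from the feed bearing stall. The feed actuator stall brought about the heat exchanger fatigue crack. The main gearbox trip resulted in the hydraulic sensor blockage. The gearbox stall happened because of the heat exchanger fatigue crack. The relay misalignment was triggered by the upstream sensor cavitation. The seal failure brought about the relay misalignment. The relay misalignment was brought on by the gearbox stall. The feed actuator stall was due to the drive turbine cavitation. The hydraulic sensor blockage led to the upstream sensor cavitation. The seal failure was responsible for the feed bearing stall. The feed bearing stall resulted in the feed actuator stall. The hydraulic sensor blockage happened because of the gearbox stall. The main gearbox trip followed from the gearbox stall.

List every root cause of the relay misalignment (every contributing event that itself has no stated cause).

Tracing upstream from the relay misalignment: the relay misalignment ← the seal failure.
A separate upstream branch: the relay misalignment ← the gearbox stall ← the heat exchanger fatigue crack ← the feed actuator stall ← the drive turbine cavitation.
Each of those chain origins has no stated cause.

the drive turbine cavitation, the seal failure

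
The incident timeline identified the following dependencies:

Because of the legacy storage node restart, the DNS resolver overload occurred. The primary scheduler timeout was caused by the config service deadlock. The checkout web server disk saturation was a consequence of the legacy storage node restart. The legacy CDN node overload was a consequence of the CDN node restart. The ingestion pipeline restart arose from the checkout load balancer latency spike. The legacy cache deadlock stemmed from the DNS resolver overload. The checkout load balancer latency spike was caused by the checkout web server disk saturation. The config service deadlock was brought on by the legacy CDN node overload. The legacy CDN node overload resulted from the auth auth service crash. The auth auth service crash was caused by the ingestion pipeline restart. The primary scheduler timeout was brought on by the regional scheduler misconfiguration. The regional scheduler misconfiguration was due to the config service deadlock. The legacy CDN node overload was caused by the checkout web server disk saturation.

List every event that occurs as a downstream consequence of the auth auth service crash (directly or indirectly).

Direct effects: the legacy CDN node overload.
2 steps out: the config service deadlock.
3 steps out: the regional scheduler misconfiguration, the primary scheduler timeout.
Not reachable from it: the legacy storage node restart, the checkout web server disk saturation, the DNS resolver overload, the checkout load balancer latency spike, the legacy cache deadlock, the ingestion pipeline restart, the CDN node restart.

the config service deadlock, the legacy CDN node overload, the primary scheduler timeout, the regional scheduler misconfiguration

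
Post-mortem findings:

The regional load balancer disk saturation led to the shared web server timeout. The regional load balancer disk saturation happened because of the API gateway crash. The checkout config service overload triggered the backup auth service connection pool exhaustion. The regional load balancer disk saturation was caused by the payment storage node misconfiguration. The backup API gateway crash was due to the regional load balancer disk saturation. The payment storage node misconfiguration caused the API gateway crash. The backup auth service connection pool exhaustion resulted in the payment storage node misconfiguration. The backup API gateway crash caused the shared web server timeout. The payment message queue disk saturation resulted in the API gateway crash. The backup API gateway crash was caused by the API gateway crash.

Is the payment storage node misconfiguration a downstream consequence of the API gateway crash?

The API gateway crash leads to the regional load balancer disk saturation, the backup API gateway crash, the shared web server timeout; the payment storage node misconfiguration is not among them.

No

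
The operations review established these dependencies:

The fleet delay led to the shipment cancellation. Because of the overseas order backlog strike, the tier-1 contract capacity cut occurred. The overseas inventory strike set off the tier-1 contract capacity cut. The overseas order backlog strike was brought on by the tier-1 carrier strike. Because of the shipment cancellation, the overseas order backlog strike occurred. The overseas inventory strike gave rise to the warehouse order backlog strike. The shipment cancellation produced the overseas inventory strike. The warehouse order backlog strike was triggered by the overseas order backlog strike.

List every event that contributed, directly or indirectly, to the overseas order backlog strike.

the fleet delay, the shipment cancellation, the tier-1 carrier strike

Immediate causes of the overseas order backlog strike: the shipment cancellation, the tier-1 carrier strike.
Further upstream: the fleet delay.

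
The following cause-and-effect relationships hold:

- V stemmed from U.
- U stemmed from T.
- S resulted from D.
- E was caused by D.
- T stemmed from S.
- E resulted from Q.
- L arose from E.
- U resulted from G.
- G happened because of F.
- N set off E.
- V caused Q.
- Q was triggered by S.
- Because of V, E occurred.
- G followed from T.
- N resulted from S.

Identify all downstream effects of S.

E, G, L, N, Q, T, U, V

Direct effects: T, Q, N.
2 steps out: G, U, E.
3 steps out: V, L.
Not reachable from it: D, F.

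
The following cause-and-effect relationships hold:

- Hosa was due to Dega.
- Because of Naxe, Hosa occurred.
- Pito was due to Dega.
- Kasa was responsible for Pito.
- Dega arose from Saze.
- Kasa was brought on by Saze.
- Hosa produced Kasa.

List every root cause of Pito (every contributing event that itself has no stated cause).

Tracing upstream from Pito: Pito ← Dega ← Saze.
A separate upstream branch: Pito ← Kasa ← Hosa ← Naxe.
Each of those chain origins has no stated cause.

Naxe, Saze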